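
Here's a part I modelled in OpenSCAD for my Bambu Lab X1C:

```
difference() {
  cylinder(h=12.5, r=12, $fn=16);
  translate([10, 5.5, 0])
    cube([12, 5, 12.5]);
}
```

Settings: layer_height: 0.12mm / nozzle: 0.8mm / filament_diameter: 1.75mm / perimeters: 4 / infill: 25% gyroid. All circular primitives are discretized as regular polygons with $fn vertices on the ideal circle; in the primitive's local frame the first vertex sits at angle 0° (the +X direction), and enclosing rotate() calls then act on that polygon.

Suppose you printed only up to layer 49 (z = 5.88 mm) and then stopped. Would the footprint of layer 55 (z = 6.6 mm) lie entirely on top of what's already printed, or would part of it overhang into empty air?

entirely on top

Compare the two slices. At z = 5.88: the cylinder: section is a regular 16-gon, circumradius r=12 (area = (16/2)·12.000²·sin(360°/16) = 440.85 mm²); the cube at (10, 5.5) is present — its section is the full 12×5 rectangle (area 60.00 mm²); Taking the first minus the rest: starting from the r=12 cylinder (440.85 mm²), the 12×5 cube at (10, 5.5) partially overlaps it — only the 0.17 mm² overlap (of its 60.00 mm²) is removed, clipping the outline — area = 440.68 mm². At z = 6.6: the r=12 cylinder contributes a regular 16-gon of circumradius 12 (area = (16/2)·12.000²·sin(360°/16) = 440.85 mm²); the cube at (10, 5.5) (footprint 12×5) is included at this height (area 60.00 mm²); Taking the first minus the rest: starting from the r=12 cylinder (440.85 mm²), the 12×5 cube at (10, 5.5) partially overlaps it — only the 0.17 mm² overlap (of its 60.00 mm²) is removed, clipping the outline — area = 440.68 mm². Checking containment: the cross-section at z = 6.6 is a subset of the cross-section at z = 5.88.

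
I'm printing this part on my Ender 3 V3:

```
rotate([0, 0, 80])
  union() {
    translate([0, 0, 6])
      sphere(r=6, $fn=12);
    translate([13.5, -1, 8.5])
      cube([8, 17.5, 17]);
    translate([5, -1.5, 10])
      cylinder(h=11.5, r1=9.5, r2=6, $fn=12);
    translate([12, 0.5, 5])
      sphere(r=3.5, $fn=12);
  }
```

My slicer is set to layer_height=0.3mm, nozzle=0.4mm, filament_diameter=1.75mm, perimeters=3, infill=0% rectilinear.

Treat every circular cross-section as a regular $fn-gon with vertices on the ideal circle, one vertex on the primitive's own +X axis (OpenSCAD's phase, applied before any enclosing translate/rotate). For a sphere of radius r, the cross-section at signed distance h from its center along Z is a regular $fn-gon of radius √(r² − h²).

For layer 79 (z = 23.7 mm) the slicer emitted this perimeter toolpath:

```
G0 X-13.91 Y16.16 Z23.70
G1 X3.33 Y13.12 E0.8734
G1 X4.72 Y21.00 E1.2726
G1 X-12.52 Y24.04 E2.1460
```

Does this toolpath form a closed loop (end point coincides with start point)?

Start point (G0): (-13.91, 16.16). End point (last G1): the path does not return to the start — open.

no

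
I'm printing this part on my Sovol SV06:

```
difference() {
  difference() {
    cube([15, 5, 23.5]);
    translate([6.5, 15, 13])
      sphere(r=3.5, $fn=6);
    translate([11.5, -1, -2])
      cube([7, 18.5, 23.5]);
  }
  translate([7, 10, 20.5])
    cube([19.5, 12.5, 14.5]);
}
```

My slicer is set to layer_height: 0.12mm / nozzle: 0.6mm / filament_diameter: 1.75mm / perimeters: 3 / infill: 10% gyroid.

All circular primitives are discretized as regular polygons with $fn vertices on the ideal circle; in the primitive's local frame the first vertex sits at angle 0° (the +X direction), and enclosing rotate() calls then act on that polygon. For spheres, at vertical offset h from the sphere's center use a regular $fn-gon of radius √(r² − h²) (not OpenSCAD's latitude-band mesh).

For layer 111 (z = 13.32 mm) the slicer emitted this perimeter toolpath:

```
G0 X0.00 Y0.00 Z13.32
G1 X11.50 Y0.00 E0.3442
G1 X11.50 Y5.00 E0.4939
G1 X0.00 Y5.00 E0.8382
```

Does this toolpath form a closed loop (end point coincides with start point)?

no

Start point (G0): (0.00, 0.00). End point (last G1): the path does not return to the start — open.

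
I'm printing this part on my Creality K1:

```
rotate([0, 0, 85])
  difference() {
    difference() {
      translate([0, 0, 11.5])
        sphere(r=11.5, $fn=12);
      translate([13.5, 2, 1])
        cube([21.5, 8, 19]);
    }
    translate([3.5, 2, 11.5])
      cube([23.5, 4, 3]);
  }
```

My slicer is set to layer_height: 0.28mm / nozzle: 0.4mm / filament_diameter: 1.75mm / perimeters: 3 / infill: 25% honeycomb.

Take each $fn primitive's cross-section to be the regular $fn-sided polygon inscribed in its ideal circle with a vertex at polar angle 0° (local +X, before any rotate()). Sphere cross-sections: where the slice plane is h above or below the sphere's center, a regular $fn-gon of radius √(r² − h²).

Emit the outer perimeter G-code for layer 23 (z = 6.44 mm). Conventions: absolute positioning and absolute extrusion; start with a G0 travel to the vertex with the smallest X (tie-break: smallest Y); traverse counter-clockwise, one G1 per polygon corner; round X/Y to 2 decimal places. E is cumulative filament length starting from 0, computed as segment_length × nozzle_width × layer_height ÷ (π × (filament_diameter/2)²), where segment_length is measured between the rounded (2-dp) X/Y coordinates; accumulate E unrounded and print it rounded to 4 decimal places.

At z = 6.44 mm: the sphere: section is a regular 12-gon, circumradius = √(r²−h²) = √(11.5²−5.06²) = 10.327; the cube at (13.5, 2) (footprint 21.5×8) is included at this height; Taking the first minus the rest: starting from the r=11.5 sphere, the 21.5×8 cube at (13.5, 2) misses the remaining region (no effect) — 1 connected region; the cube at (3.5, 2) is not intersected at this z (z outside [11.5, 14.5]); Subtracting the remaining from the first: none of the subtracted shapes is present at this height, so the result so far is unchanged — 1 connected region; (whole slice rotated 85° about Z — lengths, areas and connectivity unchanged). The outline is a single polygon with 12 vertices. Extrusion per mm of travel: 0.4 × 0.28 / (π × 0.875²) = 0.046564. Accumulating E over each segment gives final E = 2.9869.

G0 X-10.29 Y0.90 Z6.44
G1 X-9.36 Y-4.36 E0.2487
G1 X-5.92 Y-8.46 E0.4979
G1 X-0.90 Y-10.29 E0.7467
G1 X4.36 Y-9.36 E0.9955
G1 X8.46 Y-5.92 E1.2447
G1 X10.29 Y-0.90 E1.4935
G1 X9.36 Y4.36 E1.7422
G1 X5.92 Y8.46 E1.9914
G1 X0.90 Y10.29 E2.2402
G1 X-4.36 Y9.36 E2.4889
G1 X-8.46 Y5.92 E2.7381
G1 X-10.29 Y0.90 E2.9869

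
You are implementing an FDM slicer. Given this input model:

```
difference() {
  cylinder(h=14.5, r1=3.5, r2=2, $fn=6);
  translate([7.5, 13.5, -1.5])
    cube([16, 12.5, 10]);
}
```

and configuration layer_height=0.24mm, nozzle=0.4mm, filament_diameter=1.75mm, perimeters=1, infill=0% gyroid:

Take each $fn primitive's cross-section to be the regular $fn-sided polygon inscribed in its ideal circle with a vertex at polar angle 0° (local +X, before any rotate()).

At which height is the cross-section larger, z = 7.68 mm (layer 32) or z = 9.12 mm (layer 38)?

layer 32 (z = 7.68 mm)

Layer 32 (z = 7.68): the cone (r1=3.5→r2=2) has section circumradius 2.706 here — a regular 6-gon (area = (6/2)·2.706²·sin(360°/6) = 19.02 mm²); the 16×12.5 cube at (7.5, 13.5) contributes its full rectangle (area 200.00 mm²); Subtracting the remaining from the first: starting from the cone (19.02 mm²), the 16×12.5 cube at (7.5, 13.5) misses the remaining region (no effect) — area = 19.02 mm². So its area = 19.02 mm². Layer 38 (z = 9.12): the cone: at t=0.629 of its height the radius interpolates to r₁+(r₂−r₁)t = 2.557, giving a regular 6-gon of that circumradius (area = (6/2)·2.557²·sin(360°/6) = 16.98 mm²); the cube at (7.5, 13.5) is absent (z outside [-1.5, 8.5]); Subtracting the remaining from the first: none of the subtracted shapes is present at this height, so the cone is unchanged — area = 16.98 mm². So its area = 16.98 mm². Layer 32 is larger (19.02 vs 16.98 mm²).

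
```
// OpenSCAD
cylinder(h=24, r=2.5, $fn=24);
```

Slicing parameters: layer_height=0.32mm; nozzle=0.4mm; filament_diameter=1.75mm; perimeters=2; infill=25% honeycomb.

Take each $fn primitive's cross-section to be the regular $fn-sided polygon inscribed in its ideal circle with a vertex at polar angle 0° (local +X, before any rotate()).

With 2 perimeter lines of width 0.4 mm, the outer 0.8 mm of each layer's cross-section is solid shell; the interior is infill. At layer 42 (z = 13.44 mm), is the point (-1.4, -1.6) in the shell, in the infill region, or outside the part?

At z = 13.44 mm: the cylinder: section is a regular 24-gon, circumradius r=2.5. Overall, the cross-section is a single solid region. The nearest boundary edge runs (-1.77, -1.77)→(-1.25, -2.17); distance from the point to it = 0.36 mm. The point is inside the cross-section, 0.36 mm from the nearest boundary — within the 0.8 mm shell band (2 × 0.4).

shell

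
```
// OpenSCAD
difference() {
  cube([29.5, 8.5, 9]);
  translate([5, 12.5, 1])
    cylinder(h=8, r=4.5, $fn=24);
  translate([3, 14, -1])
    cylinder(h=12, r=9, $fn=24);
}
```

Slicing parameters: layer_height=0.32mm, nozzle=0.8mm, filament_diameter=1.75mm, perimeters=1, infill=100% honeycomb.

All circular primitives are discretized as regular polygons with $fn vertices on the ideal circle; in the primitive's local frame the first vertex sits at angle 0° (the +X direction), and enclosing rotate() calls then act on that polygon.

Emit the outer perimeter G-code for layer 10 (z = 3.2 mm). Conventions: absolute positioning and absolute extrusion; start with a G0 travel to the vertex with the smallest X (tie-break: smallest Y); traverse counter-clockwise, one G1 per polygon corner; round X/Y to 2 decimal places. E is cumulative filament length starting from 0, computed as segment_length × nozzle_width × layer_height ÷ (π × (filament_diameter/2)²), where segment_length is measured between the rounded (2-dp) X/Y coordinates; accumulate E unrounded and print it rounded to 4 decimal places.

At z = 3.2 mm: the cube is present — its section is the full 29.5×8.5 rectangle; the r=4.5 cylinder at (5, 12.5) contributes a regular 24-gon of circumradius 4.5; the r=9 cylinder at (3, 14) gives a regular 24-gon of circumradius 9 (constant along its height); After the difference (first − rest): starting from the 29.5×8.5 cube, the r=4.5 cylinder at (5, 12.5) partially overlaps it — only the 1.28 mm² overlap (of its 62.89 mm²) is removed, clipping the outline; the r=9 cylinder at (3, 14) partially overlaps it — only the 25.55 mm² overlap (of its 251.57 mm²) is removed, clipping the outline — 1 connected region. The outline is a single polygon with 10 vertices. Extrusion per mm of travel: 0.8 × 0.32 / (π × 0.875²) = 0.106432. Accumulating E over each segment gives final E = 7.9036.

G0 X0.00 Y0.00 Z3.20
G1 X29.50 Y0.00 E3.1398
G1 X29.50 Y8.50 E4.0444
G1 X10.03 Y8.50 E6.1167
G1 X9.36 Y7.64 E6.2327
G1 X7.50 Y6.21 E6.4824
G1 X5.33 Y5.31 E6.7324
G1 X3.00 Y5.00 E6.9826
G1 X0.67 Y5.31 E7.2328
G1 X0.00 Y5.58 E7.3097
G1 X0.00 Y0.00 E7.9036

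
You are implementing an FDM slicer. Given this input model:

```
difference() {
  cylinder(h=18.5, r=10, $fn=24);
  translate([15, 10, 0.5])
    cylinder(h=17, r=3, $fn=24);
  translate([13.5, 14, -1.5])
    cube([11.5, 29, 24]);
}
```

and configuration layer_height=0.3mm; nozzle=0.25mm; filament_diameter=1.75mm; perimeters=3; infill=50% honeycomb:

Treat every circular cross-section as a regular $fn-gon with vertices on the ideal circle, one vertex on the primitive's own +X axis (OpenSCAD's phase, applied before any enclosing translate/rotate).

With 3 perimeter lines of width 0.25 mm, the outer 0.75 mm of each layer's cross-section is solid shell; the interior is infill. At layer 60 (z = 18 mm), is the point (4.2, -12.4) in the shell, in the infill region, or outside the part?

outside

At z = 18 mm: the r=10 cylinder gives a regular 24-gon of circumradius 10 (constant along its height); the cylinder at (15, 10) is not intersected at this z (z outside [0.5, 17.5]); the cube at (13.5, 14) is present — its section is the full 11.5×29 rectangle; Taking the first minus the rest: starting from the r=10 cylinder, the 11.5×29 cube at (13.5, 14) misses the remaining region (no effect) — 1 connected region. Overall, the cross-section is a single solid region. The nearest boundary edge runs (5.00, -8.66)→(2.59, -9.66); distance from the point to it = 3.15 mm. The point is not inside any of the regions above, so it lies outside the cross-section (3.15 mm from the nearest boundary).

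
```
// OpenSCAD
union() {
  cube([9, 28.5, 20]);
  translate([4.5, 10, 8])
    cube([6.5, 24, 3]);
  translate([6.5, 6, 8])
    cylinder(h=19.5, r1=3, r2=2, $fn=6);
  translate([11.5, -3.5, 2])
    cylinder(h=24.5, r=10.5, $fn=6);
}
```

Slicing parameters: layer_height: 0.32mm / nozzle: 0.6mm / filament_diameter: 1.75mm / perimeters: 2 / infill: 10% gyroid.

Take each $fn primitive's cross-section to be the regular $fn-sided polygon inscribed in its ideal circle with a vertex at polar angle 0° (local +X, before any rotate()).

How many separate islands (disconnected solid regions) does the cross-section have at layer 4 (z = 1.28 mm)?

At z = 1.28 mm: the 9×28.5 cube contributes its full rectangle; the cube at (4.5, 10) is absent (z outside [8, 11]); the cone at (6.5, 6) is absent (z outside [8, 27.5]); the cylinder at (11.5, -3.5) is absent (z outside [2, 26.5]); Taking the union: only the 9×28.5 cube is present, so the union is just that shape — 1 connected region. Overall, the cross-section is a single solid region. Island count = 1.

1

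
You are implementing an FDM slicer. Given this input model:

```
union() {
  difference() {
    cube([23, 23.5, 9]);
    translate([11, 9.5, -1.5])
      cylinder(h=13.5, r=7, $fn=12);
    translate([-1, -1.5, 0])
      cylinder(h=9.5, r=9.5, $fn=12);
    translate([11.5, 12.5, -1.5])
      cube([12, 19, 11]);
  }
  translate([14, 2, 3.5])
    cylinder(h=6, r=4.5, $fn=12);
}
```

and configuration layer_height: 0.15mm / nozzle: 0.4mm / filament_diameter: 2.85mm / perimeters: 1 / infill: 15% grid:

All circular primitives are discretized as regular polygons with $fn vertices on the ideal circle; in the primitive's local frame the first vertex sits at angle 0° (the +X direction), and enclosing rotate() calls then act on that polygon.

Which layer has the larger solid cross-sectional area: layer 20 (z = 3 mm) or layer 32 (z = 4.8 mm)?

layer 32 (z = 4.8 mm)

Layer 20 (z = 3): the cube (footprint 23×23.5) is included at this height (area 540.50 mm²); the r=7 cylinder at (11, 9.5) gives a regular 12-gon of circumradius 7 (constant along its height) (area = (12/2)·7.000²·sin(360°/12) = 147.00 mm²); the cylinder at (-1, -1.5): section is a regular 12-gon, circumradius r=9.5 (area = (12/2)·9.500²·sin(360°/12) = 270.75 mm²); the 12×19 cube at (11.5, 12.5) contributes its full rectangle (area 228.00 mm²); Subtracting the remaining from the first: starting from the 23×23.5 cube (540.50 mm²), the r=7 cylinder at (11, 9.5) lies wholly inside it (removes its full 147.00 mm² and its 43.48 mm outline becomes a hole wall); the r=9.5 cylinder at (-1, -1.5) partially overlaps it — only the 45.87 mm² overlap (of its 270.75 mm²) is removed, clipping the outline; the 12×19 cube at (11.5, 12.5) partially overlaps it — only the 111.51 mm² overlap (of its 228.00 mm²) is removed, clipping the outline — area = 236.12 mm²; the cylinder at (14, 2) is absent (z outside [3.5, 9.5]); Merging all regions: only the result so far is present, so the union is just that shape — area = 236.12 mm². So its area = 236.12 mm². Layer 32 (z = 4.8): the cube (footprint 23×23.5) is included at this height (area 540.50 mm²); the cylinder at (11, 9.5): section is a regular 12-gon, circumradius r=7 (area = (12/2)·7.000²·sin(360°/12) = 147.00 mm²); the r=9.5 cylinder at (-1, -1.5) contributes a regular 12-gon of circumradius 9.5 (area = (12/2)·9.500²·sin(360°/12) = 270.75 mm²); the cube at (11.5, 12.5) (footprint 12×19) is included at this height (area 228.00 mm²); Subtracting the remaining from the first: starting from the 23×23.5 cube (540.50 mm²), the r=7 cylinder at (11, 9.5) lies wholly inside it (removes its full 147.00 mm² and its 43.48 mm outline becomes a hole wall); the r=9.5 cylinder at (-1, -1.5) partially overlaps it — only the 45.87 mm² overlap (of its 270.75 mm²) is removed, clipping the outline; the 12×19 cube at (11.5, 12.5) partially overlaps it — only the 111.51 mm² overlap (of its 228.00 mm²) is removed, clipping the outline — area = 236.12 mm²; the cylinder at (14, 2): section is a regular 12-gon, circumradius r=4.5 (area = (12/2)·4.500²·sin(360°/12) = 60.75 mm²); Merging all regions: the regions partially overlap — summed areas 296.87 mm² minus the doubly-counted overlap 30.93 mm² gives 265.93 mm² — area = 265.93 mm². So its area = 265.93 mm². Layer 32 is larger (265.93 vs 236.12 mm²).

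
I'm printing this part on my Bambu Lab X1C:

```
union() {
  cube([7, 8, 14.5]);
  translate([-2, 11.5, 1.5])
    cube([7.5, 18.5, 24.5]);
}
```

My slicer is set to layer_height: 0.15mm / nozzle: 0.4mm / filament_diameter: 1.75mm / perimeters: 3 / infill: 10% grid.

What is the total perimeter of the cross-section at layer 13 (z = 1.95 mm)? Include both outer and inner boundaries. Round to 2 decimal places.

82.00 mm

At z = 1.95 mm: the cube is present — its section is the full 7×8 rectangle (perimeter 30.00 mm); the 7.5×18.5 cube at (-2, 11.5) contributes its full rectangle (perimeter 52.00 mm); Merging all regions: the 2 present regions are separate (no shared area or edge), so areas and boundary lengths simply add and each stays a separate island — boundary = 82.00 mm. Overall, the cross-section has 2 separate islands. Total boundary length (outer) = 82.00 mm.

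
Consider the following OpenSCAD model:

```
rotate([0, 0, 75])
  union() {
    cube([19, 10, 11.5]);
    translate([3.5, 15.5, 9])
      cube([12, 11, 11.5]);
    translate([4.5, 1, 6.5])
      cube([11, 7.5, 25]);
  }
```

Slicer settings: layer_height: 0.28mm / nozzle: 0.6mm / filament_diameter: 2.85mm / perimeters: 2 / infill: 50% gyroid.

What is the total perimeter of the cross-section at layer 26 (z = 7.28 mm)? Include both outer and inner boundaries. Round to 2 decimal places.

At z = 7.28 mm: the cube is present — its section is the full 19×10 rectangle (perimeter 58.00 mm); the cube at (3.5, 15.5) is not intersected at this z (z outside [9, 20.5]); the 11×7.5 cube at (4.5, 1) contributes its full rectangle (perimeter 37.00 mm); Combining (union): the 11×7.5 cube at (4.5, 1) lies entirely inside the 19×10 cube, so the union is just the 19×10 cube — boundary = 58.00 mm; (whole slice rotated 75° about Z — lengths, areas and connectivity unchanged). Overall, the cross-section is a single solid region. Total boundary length (outer) = 58.00 mm.

58.00 mm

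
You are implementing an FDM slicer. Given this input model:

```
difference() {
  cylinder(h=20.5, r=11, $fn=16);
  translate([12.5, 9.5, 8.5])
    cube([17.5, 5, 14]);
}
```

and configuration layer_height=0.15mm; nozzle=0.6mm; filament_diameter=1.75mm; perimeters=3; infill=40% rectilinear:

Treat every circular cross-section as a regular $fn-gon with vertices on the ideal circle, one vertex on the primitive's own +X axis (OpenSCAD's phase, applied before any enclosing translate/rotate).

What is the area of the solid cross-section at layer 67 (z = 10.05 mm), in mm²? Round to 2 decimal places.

At z = 10.05 mm: the r=11 cylinder gives a regular 16-gon of circumradius 11 (constant along its height) (area = (16/2)·11.000²·sin(360°/16) = 370.44 mm²); the 17.5×5 cube at (12.5, 9.5) contributes its full rectangle (area 87.50 mm²); Subtracting the remaining from the first: starting from the r=11 cylinder (370.44 mm²), the 17.5×5 cube at (12.5, 9.5) misses the remaining region (no effect) — area = 370.44 mm². Overall, the cross-section is a single solid region. Net area = 370.44 mm².

370.44 mm²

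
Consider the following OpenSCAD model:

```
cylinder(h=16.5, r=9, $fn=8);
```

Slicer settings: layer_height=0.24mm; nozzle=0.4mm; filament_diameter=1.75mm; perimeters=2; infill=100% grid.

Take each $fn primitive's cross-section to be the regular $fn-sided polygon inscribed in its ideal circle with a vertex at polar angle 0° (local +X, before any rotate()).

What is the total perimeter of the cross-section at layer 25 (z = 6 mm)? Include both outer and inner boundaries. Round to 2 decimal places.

55.11 mm

At z = 6 mm: the cylinder: section is a regular 8-gon, circumradius r=9 (perimeter = 2·8·9.000·sin(180°/8) = 55.11 mm). Overall, the cross-section is a single solid region. Total boundary length (outer) = 55.11 mm.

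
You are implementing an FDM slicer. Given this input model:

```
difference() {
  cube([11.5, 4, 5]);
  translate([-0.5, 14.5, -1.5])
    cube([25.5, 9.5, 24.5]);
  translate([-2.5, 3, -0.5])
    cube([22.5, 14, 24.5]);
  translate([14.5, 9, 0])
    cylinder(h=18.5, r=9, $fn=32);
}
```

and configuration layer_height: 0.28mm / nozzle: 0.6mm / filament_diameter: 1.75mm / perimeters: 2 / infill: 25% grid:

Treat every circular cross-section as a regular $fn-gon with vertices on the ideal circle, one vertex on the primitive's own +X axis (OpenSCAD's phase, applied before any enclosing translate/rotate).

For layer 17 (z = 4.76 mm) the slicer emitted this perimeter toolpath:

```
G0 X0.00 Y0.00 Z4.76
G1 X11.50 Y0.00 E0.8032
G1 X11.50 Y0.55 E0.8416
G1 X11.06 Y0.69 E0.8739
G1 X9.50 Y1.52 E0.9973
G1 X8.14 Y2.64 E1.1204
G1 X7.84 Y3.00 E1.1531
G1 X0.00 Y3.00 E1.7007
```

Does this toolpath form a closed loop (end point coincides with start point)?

Start point (G0): (0.00, 0.00). End point (last G1): the path does not return to the start — open.

no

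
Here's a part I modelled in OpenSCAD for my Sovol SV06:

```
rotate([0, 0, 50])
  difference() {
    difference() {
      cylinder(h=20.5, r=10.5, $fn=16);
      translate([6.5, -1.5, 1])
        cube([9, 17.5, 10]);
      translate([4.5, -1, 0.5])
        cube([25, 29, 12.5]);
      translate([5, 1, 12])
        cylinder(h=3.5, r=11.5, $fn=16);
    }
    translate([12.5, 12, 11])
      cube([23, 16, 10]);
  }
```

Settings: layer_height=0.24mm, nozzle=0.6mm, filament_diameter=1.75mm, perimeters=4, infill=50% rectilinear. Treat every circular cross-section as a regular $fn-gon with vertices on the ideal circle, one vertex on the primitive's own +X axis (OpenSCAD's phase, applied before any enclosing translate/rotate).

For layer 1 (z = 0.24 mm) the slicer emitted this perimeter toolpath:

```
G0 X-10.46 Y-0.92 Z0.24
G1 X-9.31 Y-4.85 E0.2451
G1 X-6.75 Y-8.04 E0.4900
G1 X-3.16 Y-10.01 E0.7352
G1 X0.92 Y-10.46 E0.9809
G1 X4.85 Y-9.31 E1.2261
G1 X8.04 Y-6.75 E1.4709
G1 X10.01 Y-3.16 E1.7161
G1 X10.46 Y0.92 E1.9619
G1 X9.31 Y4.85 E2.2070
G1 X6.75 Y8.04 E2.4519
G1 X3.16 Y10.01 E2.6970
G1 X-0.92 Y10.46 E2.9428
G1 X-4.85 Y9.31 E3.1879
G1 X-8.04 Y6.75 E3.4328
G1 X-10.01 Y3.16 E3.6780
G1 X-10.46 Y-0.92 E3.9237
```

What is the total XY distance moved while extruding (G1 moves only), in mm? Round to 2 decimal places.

Sum the Euclidean lengths of each G1 segment: total = 65.54 mm.

65.54 mm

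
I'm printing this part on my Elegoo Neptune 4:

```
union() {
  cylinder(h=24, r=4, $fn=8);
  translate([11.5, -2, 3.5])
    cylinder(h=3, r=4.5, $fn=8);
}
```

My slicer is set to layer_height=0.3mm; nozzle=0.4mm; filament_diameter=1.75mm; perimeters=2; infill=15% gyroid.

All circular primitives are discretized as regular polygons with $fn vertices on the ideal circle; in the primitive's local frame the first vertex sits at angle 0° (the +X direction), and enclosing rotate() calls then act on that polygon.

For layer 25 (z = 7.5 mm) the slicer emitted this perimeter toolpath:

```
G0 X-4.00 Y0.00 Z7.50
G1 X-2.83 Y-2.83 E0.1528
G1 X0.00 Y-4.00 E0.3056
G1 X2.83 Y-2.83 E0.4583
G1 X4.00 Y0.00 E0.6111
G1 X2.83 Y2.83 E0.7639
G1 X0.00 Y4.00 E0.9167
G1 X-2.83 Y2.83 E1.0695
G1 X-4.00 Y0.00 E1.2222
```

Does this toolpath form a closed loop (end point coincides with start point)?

yes

Start point (G0): (-4.00, 0.00). End point (last G1): the path returns to the start — closed.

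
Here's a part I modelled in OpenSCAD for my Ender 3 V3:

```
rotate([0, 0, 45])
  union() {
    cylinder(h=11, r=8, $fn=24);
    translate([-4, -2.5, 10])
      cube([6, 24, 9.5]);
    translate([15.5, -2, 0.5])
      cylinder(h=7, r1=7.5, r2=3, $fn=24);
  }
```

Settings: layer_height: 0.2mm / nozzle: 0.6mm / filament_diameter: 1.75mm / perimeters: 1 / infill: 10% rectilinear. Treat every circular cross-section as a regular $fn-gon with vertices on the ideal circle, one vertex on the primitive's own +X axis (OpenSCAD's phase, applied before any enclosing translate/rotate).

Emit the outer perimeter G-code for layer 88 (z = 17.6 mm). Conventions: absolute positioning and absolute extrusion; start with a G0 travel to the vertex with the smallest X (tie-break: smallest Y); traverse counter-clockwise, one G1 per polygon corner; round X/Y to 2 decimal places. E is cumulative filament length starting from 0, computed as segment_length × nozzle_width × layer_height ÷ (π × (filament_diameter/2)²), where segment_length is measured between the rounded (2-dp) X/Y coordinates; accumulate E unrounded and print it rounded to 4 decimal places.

G0 X-18.03 Y12.37 Z17.60
G1 X-1.06 Y-4.60 E1.1973
G1 X3.18 Y-0.35 E1.4968
G1 X-13.79 Y16.62 E2.6942
G1 X-18.03 Y12.37 E2.9937

At z = 17.6 mm: the cylinder is not intersected at this z (z outside [0, 11]); the cube at (-4, -2.5) (footprint 6×24) is included at this height; the cone at (15.5, -2) is not intersected at this z (z outside [0.5, 7.5]); Taking the union: only the 6×24 cube at (-4, -2.5) is present, so the union is just that shape — 1 connected region; (whole slice rotated 45° about Z — lengths, areas and connectivity unchanged). The outline is a single polygon with 4 vertices. Extrusion per mm of travel: 0.6 × 0.2 / (π × 0.875²) = 0.049890. Accumulating E over each segment gives final E = 2.9937.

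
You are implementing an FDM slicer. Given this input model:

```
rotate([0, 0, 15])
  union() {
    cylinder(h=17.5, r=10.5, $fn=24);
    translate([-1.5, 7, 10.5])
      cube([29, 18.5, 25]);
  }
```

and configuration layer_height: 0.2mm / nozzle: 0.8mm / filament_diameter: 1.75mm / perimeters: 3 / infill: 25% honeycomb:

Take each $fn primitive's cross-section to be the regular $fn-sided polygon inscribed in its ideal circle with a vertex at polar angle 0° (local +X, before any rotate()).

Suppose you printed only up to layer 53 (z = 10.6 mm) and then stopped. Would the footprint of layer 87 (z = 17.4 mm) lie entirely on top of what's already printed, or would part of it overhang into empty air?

entirely on top

Compare the two slices. At z = 10.6: the r=10.5 cylinder gives a regular 24-gon of circumradius 10.5 (constant along its height) (area = (24/2)·10.500²·sin(360°/24) = 342.42 mm²); the 29×18.5 cube at (-1.5, 7) contributes its full rectangle (area 536.50 mm²); Merging all regions: the regions partially overlap — summed areas 878.92 mm² minus the doubly-counted overlap 23.56 mm² gives 855.35 mm² — area = 855.35 mm²; (rotated 15° about Z; rotation is an isometry so areas/perimeters/island counts are preserved). At z = 17.4: the r=10.5 cylinder gives a regular 24-gon of circumradius 10.5 (constant along its height) (area = (24/2)·10.500²·sin(360°/24) = 342.42 mm²); the cube at (-1.5, 7) is present — its section is the full 29×18.5 rectangle (area 536.50 mm²); Taking the union: the regions partially overlap — summed areas 878.92 mm² minus the doubly-counted overlap 23.56 mm² gives 855.35 mm² — area = 855.35 mm²; (rotated 15° about Z; rotation is an isometry so areas/perimeters/island counts are preserved). Checking containment: the cross-section at z = 17.4 is a subset of the cross-section at z = 10.6.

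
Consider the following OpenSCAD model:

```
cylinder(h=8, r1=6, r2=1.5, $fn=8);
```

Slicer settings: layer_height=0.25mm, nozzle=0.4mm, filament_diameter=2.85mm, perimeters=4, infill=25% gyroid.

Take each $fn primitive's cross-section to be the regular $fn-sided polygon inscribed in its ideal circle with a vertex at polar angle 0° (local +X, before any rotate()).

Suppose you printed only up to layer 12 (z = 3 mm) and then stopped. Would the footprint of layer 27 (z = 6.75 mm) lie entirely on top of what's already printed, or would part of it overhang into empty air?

Compare the two slices. At z = 3: the cone (r1=6→r2=1.5) has section circumradius 4.312 here — a regular 8-gon (area = (8/2)·4.312²·sin(360°/8) = 52.60 mm²). At z = 6.75: the cone (r1=6→r2=1.5) has section circumradius 2.203 here — a regular 8-gon (area = (8/2)·2.203²·sin(360°/8) = 13.73 mm²). Checking containment: the cross-section at z = 6.75 is a subset of the cross-section at z = 3.

entirely on top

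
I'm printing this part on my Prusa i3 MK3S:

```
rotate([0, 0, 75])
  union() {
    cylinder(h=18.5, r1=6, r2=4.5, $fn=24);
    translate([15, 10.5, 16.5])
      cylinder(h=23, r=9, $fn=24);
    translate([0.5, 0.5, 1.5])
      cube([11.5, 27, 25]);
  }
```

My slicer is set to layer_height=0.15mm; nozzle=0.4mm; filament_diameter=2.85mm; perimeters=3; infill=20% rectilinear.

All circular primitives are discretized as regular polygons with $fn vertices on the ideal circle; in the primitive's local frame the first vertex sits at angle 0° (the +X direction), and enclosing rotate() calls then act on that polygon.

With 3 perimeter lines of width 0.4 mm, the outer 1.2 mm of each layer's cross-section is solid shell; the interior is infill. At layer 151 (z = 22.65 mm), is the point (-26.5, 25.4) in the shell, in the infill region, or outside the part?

outside

At z = 22.65 mm: the cone is not intersected at this z (z outside [0, 18.5]); the cylinder at (15, 10.5): section is a regular 24-gon, circumradius r=9; the cube at (0.5, 0.5) is present — its section is the full 11.5×27 rectangle; Taking the union: the regions partially overlap (shared area 73.10 mm²), so overlapping operands fuse into one piece — 1 connected region; (whole slice rotated 75° about Z — lengths, areas and connectivity unchanged). Overall, the cross-section is a single solid region. Undo the 75° rotation: the query point maps to (17.676, 32.171) in the un-rotated model frame. The nearest boundary edge runs (0.50, 27.50)→(12.00, 27.50); distance from the point to it = 7.35 mm. The point is not inside any of the regions above, so it lies outside the cross-section (7.35 mm from the nearest boundary).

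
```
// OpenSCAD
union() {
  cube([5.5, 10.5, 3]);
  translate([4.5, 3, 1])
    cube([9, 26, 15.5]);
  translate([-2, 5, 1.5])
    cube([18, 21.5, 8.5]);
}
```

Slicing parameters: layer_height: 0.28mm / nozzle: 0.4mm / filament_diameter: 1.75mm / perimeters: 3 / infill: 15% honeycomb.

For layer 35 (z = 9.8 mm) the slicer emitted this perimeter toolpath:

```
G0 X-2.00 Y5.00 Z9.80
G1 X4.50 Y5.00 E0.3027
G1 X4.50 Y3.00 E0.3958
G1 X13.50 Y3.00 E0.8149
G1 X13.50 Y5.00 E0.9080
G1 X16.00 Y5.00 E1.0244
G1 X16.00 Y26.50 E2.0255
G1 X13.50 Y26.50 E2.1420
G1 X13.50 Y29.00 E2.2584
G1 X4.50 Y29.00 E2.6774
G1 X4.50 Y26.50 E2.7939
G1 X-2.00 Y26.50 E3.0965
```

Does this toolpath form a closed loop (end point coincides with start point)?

no

Start point (G0): (-2.00, 5.00). End point (last G1): the path does not return to the start — open.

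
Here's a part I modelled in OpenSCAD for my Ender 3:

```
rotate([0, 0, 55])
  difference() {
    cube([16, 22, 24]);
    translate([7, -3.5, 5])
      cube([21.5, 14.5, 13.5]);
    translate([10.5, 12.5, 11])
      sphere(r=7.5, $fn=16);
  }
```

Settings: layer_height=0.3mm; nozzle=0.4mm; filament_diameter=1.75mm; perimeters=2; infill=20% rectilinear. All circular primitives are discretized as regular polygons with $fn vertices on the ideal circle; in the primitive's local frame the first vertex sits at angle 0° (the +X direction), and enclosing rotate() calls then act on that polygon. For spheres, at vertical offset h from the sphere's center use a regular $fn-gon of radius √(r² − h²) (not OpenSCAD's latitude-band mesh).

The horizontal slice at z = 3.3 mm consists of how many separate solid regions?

1

At z = 3.3 mm: the cube (footprint 16×22) is included at this height; the cube at (7, -3.5) is absent (z outside [5, 18.5]); the sphere at (10.5, 12.5) does not reach this height (|z−center|=7.700 > r=7.5); After the difference (first − rest): none of the subtracted shapes is present at this height, so the 16×22 cube is unchanged — 1 connected region; (whole slice rotated 55° about Z — lengths, areas and connectivity unchanged). The result has 1 disconnected region.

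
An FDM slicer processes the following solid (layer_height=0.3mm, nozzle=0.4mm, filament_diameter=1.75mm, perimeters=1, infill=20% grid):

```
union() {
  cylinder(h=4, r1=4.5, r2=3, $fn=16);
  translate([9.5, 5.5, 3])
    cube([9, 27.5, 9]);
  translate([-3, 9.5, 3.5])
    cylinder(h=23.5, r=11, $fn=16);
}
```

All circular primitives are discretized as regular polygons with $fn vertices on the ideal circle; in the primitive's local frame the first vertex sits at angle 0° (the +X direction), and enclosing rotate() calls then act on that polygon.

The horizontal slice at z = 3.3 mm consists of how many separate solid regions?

2

At z = 3.3 mm: the cone: at t=0.825 of its height the radius interpolates to r₁+(r₂−r₁)t = 3.263, giving a regular 16-gon of that circumradius; the 9×27.5 cube at (9.5, 5.5) contributes its full rectangle; the cylinder at (-3, 9.5) is absent (z outside [3.5, 27]); Merging all regions: the 2 present regions are separate (no shared area or edge), so areas and boundary lengths simply add and each stays a separate island — 2 connected regions. The result has 2 disconnected regions.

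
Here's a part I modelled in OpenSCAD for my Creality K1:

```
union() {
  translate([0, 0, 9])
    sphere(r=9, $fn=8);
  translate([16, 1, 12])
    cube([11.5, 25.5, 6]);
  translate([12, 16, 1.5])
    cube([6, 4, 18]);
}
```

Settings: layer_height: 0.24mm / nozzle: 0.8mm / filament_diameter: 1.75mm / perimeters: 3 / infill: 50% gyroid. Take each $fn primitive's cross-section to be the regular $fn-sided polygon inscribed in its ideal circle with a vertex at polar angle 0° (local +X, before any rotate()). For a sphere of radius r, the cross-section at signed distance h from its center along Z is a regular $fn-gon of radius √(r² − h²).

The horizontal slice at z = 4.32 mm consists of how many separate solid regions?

2

At z = 4.32 mm: the r=9 sphere slices to a regular 8-gon of circumradius 7.687 (√(r²−h²) with h=4.68 from center); the cube at (16, 1) does not reach this height (z outside [12, 18]); the cube at (12, 16) (footprint 6×4) is included at this height; Merging all regions: the 2 present regions are separate (no shared area or edge), so areas and boundary lengths simply add and each stays a separate island — 2 connected regions. The result has 2 disconnected regions.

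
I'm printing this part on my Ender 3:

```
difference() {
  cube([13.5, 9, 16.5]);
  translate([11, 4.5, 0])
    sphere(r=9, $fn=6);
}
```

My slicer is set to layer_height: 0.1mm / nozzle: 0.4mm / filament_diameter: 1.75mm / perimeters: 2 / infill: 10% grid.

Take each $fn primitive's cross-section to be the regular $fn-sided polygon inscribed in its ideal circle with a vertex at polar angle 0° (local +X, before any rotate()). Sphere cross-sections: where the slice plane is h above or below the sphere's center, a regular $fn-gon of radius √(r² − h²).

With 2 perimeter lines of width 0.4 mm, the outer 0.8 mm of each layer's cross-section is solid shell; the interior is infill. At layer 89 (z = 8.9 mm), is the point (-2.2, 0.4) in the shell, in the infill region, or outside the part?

outside

At z = 8.9 mm: the cube (footprint 13.5×9) is included at this height; the sphere at (11, 4.5): section is a regular 6-gon, circumradius = √(r²−h²) = √(9²−8.9²) = 1.338; After the difference (first − rest): starting from the 13.5×9 cube, the r=9 sphere at (11, 4.5) lies wholly inside it (removes its full 4.65 mm² and its 8.03 mm outline becomes a hole wall) — 1 connected region with 1 hole. Overall, the cross-section is one region with 1 hole. The nearest boundary edge runs (0.00, 0.00)→(0.00, 9.00); distance from the point to it = 2.20 mm. The point is not inside any of the regions above, so it lies outside the cross-section (2.20 mm from the nearest boundary).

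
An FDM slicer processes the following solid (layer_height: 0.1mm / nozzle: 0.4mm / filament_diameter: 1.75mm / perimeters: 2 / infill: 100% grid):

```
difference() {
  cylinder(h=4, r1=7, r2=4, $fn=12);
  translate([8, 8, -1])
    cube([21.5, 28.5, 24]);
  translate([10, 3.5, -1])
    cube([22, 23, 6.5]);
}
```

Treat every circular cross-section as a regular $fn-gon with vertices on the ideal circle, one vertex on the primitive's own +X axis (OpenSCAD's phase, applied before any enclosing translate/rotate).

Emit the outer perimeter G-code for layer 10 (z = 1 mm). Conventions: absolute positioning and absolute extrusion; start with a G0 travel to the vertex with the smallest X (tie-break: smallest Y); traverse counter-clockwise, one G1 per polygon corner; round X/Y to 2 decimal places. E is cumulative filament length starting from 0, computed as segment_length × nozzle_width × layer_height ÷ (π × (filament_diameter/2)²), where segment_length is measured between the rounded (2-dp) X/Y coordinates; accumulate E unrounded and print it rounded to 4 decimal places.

At z = 1 mm: the cone: at t=0.250 of its height the radius interpolates to r₁+(r₂−r₁)t = 6.250, giving a regular 12-gon of that circumradius; the cube at (8, 8) is present — its section is the full 21.5×28.5 rectangle; the 22×23 cube at (10, 3.5) contributes its full rectangle; After the difference (first − rest): starting from the cone, the 21.5×28.5 cube at (8, 8) misses the remaining region (no effect); the 22×23 cube at (10, 3.5) misses the remaining region (no effect) — 1 connected region. The outline is a single polygon with 12 vertices. Extrusion per mm of travel: 0.4 × 0.1 / (π × 0.875²) = 0.016630. Accumulating E over each segment gives final E = 0.6455.

G0 X-6.25 Y0.00 Z1.00
G1 X-5.41 Y-3.12 E0.0537
G1 X-3.13 Y-5.41 E0.1075
G1 X0.00 Y-6.25 E0.1614
G1 X3.13 Y-5.41 E0.2153
G1 X5.41 Y-3.13 E0.2689
G1 X6.25 Y0.00 E0.3228
G1 X5.41 Y3.12 E0.3765
G1 X3.13 Y5.41 E0.4303
G1 X0.00 Y6.25 E0.4841
G1 X-3.12 Y5.41 E0.5379
G1 X-5.41 Y3.12 E0.5917
G1 X-6.25 Y0.00 E0.6455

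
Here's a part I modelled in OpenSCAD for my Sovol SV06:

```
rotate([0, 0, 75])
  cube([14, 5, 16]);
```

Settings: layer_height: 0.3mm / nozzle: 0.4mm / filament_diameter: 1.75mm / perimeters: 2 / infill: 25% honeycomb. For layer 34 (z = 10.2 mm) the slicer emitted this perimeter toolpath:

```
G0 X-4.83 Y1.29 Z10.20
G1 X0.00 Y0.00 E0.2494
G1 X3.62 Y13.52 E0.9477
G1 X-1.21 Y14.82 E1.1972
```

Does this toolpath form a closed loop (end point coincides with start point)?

no

Start point (G0): (-4.83, 1.29). End point (last G1): the path does not return to the start — open.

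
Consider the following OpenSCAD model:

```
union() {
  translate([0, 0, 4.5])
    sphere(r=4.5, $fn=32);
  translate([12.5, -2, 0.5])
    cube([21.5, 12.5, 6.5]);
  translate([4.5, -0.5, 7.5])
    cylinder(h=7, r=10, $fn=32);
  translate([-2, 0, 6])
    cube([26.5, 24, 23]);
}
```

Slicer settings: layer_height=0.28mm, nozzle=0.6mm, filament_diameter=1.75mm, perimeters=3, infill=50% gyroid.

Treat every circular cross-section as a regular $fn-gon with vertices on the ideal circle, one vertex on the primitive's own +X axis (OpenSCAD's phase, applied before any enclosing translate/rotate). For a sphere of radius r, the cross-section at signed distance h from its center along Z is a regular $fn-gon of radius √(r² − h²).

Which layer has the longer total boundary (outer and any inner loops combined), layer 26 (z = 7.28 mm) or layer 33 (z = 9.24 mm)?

Layer 26 (z = 7.28): the sphere: section is a regular 32-gon, circumradius = √(r²−h²) = √(4.5²−2.78²) = 3.539 (perimeter = 2·32·3.539·sin(180°/32) = 22.20 mm); the cube at (12.5, -2) is not intersected at this z (z outside [0.5, 7]); the cylinder at (4.5, -0.5) is absent (z outside [7.5, 14.5]); the cube at (-2, 0) (footprint 26.5×24) is included at this height (perimeter 101.00 mm); Merging all regions: the regions partially overlap (shared area 16.43 mm²), so the edge portions inside another operand are dropped and the merged outline is re-measured after clipping — boundary = 107.07 mm. So its perimeter = 107.07 mm. Layer 33 (z = 9.24): the sphere is absent (|z−center|=4.740 > r=4.5); the cube at (12.5, -2) does not reach this height (z outside [0.5, 7]); the cylinder at (4.5, -0.5): section is a regular 32-gon, circumradius r=10 (perimeter = 2·32·10.000·sin(180°/32) = 62.73 mm); the cube at (-2, 0) is present — its section is the full 26.5×24 rectangle (perimeter 101.00 mm); Merging all regions: the regions partially overlap (shared area 129.64 mm²), so the edge portions inside another operand are dropped and the merged outline is re-measured after clipping — boundary = 117.96 mm. So its perimeter = 117.96 mm. Layer 33 is larger (117.96 vs 107.07 mm).

layer 33 (z = 9.24 mm)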